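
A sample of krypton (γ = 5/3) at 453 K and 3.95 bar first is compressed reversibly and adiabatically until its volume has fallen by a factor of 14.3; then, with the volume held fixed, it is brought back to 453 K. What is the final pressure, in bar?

Adiabatic step (PV^γ = const): P₂ = 3.95×14.3^(5/3) = 332.8 bar; T₂ = 453×14.3^(2/3) = 2669 K.
Isochoric: P₃ = P₂(T₃/T₂) = 332.8 × (453/2669) = 56.49 bar.

P₃ ≈ 56.5 bar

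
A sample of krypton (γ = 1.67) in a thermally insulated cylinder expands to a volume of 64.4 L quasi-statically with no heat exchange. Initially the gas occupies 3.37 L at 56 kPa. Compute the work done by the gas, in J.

W ≈ 243 J

P₂ = P₁(V₁/V₂)^γ = 56×(3.37/64.4)^(1.67) = 0.406 kPa.
For a reversible adiabat, W_by_gas = (P₁V₁ − P₂V₂)/(γ−1).
W_by = (56000×0.00337 − 406×0.0644) / (0.67) = 242.7 J.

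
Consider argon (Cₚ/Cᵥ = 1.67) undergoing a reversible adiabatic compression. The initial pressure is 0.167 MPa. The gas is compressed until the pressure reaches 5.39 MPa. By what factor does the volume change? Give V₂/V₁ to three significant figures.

From PV^γ = const, V₂/V₁ = (P₁/P₂)^(1/γ).
V₂/V₁ = (0.167/5.39)^(0.599) = 0.1249.

V₂/V₁ ≈ 0.125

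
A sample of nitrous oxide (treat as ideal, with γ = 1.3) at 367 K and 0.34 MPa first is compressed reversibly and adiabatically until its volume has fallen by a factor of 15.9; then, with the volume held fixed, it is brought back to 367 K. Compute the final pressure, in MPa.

Adiabatic step (PV^γ = const): P₂ = 0.34×15.9^(1.3) = 12.4 MPa; T₂ = 367×15.9^(0.3) = 841.6 K.
Isochoric: P₃ = P₂(T₃/T₂) = 12.4 × (367/841.6) = 5.406 MPa.

P₃ ≈ 5.41 MPa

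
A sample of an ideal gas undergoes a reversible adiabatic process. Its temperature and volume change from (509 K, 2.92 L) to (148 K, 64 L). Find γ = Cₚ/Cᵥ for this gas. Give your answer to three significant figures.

γ ≈ 1.40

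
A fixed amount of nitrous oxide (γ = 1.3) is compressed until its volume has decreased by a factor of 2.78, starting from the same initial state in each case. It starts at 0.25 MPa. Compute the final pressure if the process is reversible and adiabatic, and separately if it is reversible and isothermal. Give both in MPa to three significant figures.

adiabatic: 0.944 MPa; isothermal: 0.695 MPa

Isothermal: P₂ = P₁(V₁/V₂) = 0.25×2.78 = 0.695 MPa.
Adiabatic: P₂ = P₁(V₁/V₂)^γ = 0.25×2.78^(1.3) = 0.9445 MPa.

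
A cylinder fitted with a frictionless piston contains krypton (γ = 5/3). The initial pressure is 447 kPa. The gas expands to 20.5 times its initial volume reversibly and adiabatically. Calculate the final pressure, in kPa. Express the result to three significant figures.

Adiabatic: P₁V₁^γ = P₂V₂^γ ⇒ P₂ = P₁ (V₁/V₂)^γ.
P₂ = 447 × (1/20.5)^(5/3) = 2.911 kPa.

P₂ ≈ 2.91 kPa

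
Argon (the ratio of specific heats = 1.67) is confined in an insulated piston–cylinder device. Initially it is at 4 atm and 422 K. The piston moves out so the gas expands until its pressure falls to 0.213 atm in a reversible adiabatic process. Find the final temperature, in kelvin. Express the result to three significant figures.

T₂ ≈ 130 K

Adiabatic: T₂/T₁ = (P₂/P₁)^((γ−1)/γ).
T₂ = 422 × (0.213/4)^(0.401) = 130.1 K.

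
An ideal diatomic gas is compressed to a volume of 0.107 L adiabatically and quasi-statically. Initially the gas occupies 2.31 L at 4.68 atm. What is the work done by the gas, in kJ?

W ≈ -6.62 kJ

γ = 7/5 for a diatomic ideal gas.
P₂ = P₁(V₁/V₂)^γ = 4.68×(2.31/0.107)^(7/5) = 345.3 atm.
For a reversible adiabat, W_by_gas = (P₁V₁ − P₂V₂)/(γ−1).
W_by = (474200×0.00231 − 3.499×10^7×0.000107) / (2/5) = -6620 J.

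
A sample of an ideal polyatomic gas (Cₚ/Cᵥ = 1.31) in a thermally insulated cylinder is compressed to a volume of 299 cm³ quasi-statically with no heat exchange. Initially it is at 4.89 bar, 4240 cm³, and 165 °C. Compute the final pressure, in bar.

P₂ ≈ 158 bar

Adiabatic: P₁V₁^γ = P₂V₂^γ ⇒ P₂ = P₁ (V₁/V₂)^γ.
P₂ = 4.89 × (4240/299)^(1.31) = 157.8 bar.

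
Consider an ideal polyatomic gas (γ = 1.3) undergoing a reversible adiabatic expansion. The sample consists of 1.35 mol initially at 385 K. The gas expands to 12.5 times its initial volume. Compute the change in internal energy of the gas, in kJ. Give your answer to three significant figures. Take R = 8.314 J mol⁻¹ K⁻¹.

Adiabatic: T₁V₁^(γ−1) = T₂V₂^(γ−1) ⇒ T₂ = T₁ (V₁/V₂)^(γ−1).
T₂ = 385 × (1/12.5)^(0.3) = 180.5 K.
Q = 0, so ΔU = W_on_gas = nCᵥΔT with Cᵥ = R/(γ−1) = 27.71 J/(mol·K).
ΔU = 1.35 × 27.71 × (180.5 − 385) = -7652 J.

ΔU ≈ -7.65 kJ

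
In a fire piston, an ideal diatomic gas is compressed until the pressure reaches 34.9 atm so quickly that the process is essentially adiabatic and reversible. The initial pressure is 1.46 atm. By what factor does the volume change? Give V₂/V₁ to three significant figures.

V₂/V₁ ≈ 0.104

From PV^γ = const, V₂/V₁ = (P₁/P₂)^(1/γ).
For a diatomic ideal gas γ = 7/5.
V₂/V₁ = (1.46/34.9)^(5/7) = 0.1036.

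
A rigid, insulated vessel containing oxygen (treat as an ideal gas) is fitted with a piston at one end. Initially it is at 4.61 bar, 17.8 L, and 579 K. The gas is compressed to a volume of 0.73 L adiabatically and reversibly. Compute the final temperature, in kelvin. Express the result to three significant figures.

T₂ ≈ 2080 K

For a reversible adiabat TV^(γ−1) is constant, so T₂ = T₁ (V₁/V₂)^(γ−1).
γ = 7/5 for a diatomic ideal gas.
T₂ = 579 × (17.8/0.73)^(2/5) = 2077 K.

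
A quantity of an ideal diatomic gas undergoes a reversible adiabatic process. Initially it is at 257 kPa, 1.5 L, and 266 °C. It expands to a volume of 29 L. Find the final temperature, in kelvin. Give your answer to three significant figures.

T₂ ≈ 165 K

For a reversible adiabat TV^(γ−1) is constant, so T₂ = T₁ (V₁/V₂)^(γ−1).
γ = 7/5 for a diatomic ideal gas.
T₁ = 266 °C = 539.1 K.
T₂ = 539.1 × (1.5/29)^(2/5) = 164.9 K.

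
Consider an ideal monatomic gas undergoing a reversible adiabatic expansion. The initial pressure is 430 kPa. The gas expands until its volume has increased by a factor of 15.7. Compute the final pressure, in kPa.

P₂ ≈ 4.37 kPa

Adiabatic: P₁V₁^γ = P₂V₂^γ ⇒ P₂ = P₁ (V₁/V₂)^γ.
For a monatomic ideal gas γ = 5/3.
P₂ = 430 × (1/15.7)^(5/3) = 4.368 kPa.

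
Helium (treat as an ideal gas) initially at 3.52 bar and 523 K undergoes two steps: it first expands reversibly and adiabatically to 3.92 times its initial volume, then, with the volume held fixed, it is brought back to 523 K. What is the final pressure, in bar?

P₃ ≈ 0.898 bar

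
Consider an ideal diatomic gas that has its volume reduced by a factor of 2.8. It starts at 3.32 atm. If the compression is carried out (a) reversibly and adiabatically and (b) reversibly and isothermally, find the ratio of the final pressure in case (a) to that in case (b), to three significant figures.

For a diatomic ideal gas γ = 7/5.
Isothermal: P_b = P₁(V₁/V₂) = 3.32×2.8.
Adiabatic: P_a = P₁(V₁/V₂)^γ = 3.32×2.8^(7/5).
P_a/P_b = (V₁/V₂)^(γ−1) = 2.8^(2/5) = 1.51.

P_adiabatic / P_isothermal ≈ 1.51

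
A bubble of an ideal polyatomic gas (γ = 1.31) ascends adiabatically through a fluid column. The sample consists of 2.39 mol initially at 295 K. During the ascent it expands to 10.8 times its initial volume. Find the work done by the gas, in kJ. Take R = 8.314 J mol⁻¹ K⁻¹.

W ≈ 9.87 kJ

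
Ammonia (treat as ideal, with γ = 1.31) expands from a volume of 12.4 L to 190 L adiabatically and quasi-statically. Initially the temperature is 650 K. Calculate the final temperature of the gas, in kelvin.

T₂ ≈ 279 K

Adiabatic: T₁V₁^(γ−1) = T₂V₂^(γ−1) ⇒ T₂ = T₁ (V₁/V₂)^(γ−1).
T₂ = 650 × (12.4/190)^(0.31) = 278.9 K.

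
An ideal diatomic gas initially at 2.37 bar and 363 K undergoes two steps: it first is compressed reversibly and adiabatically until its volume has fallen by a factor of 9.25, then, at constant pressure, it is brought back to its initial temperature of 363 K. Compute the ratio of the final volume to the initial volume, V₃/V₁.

For a diatomic ideal gas γ = 7/5.
Adiabatic step: V₂/V₁ = 0.1081; T₂ = T₁·9.25^(2/5) = 883.8 K.
Isobaric step: V₃/V₂ = T₃/T₂ = 363/883.8.
V₃/V₁ = (V₂/V₁)(V₃/V₂) = 0.1081 × (363/883.8) = 0.0444.

V₃/V₁ ≈ 0.0444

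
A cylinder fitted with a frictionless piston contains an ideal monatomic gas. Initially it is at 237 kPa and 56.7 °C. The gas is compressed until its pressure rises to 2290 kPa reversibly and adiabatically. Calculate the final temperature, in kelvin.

T₂ ≈ 817 K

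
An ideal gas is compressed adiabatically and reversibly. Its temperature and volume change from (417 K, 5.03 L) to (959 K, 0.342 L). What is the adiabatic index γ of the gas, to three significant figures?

TV^(γ−1) = const ⇒ γ − 1 = ln(T₂/T₁) / ln(V₁/V₂).
γ = 1 + ln(959/417) / ln(5.03/0.342) = 1.31.

γ ≈ 1.31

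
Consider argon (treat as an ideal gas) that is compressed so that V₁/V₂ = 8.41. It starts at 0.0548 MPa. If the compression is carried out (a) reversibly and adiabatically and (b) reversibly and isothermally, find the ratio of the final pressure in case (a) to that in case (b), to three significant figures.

For a monatomic ideal gas γ = 5/3.
Isothermal: P_b = P₁(V₁/V₂) = 0.0548×8.41.
Adiabatic: P_a = P₁(V₁/V₂)^γ = 0.0548×8.41^(5/3).
P_a/P_b = (V₁/V₂)^(γ−1) = 8.41^(2/3) = 4.136.

P_adiabatic / P_isothermal ≈ 4.14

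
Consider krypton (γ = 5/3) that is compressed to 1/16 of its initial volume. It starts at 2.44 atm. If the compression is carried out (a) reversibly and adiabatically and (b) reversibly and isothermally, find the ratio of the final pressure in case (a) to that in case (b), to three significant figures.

Isothermal: P_b = P₁(V₁/V₂) = 2.44×16.
Adiabatic: P_a = P₁(V₁/V₂)^γ = 2.44×16^(5/3).
P_a/P_b = (V₁/V₂)^(γ−1) = 16^(2/3) = 6.35.

P_adiabatic / P_isothermal ≈ 6.35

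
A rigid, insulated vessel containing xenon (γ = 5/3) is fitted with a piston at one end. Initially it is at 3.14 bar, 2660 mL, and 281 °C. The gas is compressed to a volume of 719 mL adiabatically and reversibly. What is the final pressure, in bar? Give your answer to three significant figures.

P₂ ≈ 27.8 bar

Since PV^γ is constant along a reversible adiabat, P₂ = P₁ (V₁/V₂)^γ.
P₂ = 3.14 × (2660/719)^(5/3) = 27.79 bar.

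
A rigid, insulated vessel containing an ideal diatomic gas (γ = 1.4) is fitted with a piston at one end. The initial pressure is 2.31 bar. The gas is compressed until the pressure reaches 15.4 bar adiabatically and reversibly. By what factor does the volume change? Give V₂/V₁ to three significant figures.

V₂/V₁ ≈ 0.258

From PV^γ = const, V₂/V₁ = (P₁/P₂)^(1/γ).
V₂/V₁ = (2.31/15.4)^(0.714) = 0.2579.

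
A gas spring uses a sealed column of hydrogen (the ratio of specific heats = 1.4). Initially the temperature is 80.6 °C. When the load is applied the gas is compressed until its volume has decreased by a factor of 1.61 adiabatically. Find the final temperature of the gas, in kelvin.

For a reversible adiabat TV^(γ−1) is constant, so T₂ = T₁ (V₁/V₂)^(γ−1).
T₁ = 80.6 °C = 353.8 K.
T₂ = 353.8 × 1.61^(0.4) = 428 K.

T₂ ≈ 428 K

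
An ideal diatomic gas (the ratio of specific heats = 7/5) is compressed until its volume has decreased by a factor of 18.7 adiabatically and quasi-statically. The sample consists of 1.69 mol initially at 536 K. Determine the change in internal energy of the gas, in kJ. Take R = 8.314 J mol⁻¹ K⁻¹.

ΔU ≈ 41.9 kJ

For a reversible adiabat TV^(γ−1) is constant, so T₂ = T₁ (V₁/V₂)^(γ−1).
T₂ = 536 × 18.7^(2/5) = 1729 K.
Q = 0, so ΔU = W_on_gas = nCᵥΔT with Cᵥ = R/(γ−1) = 20.79 J/(mol·K).
ΔU = 1.69 × 20.79 × (1729 − 536) = 41920 J.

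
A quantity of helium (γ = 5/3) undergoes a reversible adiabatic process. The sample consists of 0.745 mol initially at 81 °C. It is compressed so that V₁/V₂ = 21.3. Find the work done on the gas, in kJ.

W ≈ 22.0 kJ

Adiabatic: T₁V₁^(γ−1) = T₂V₂^(γ−1) ⇒ T₂ = T₁ (V₁/V₂)^(γ−1).
T₁ = 81 °C = 354.1 K.
T₂ = 354.1 × 21.3^(2/3) = 2721 K.
Q = 0, so ΔU = W_on_gas = nCᵥΔT with Cᵥ = R/(γ−1) = 12.47 J/(mol·K).
ΔU = 0.745 × 12.47 × (2721 − 354.1) = 21990 J.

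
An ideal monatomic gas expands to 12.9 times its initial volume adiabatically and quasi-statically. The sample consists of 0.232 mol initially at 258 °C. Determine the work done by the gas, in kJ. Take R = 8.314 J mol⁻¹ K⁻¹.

W ≈ 1.26 kJ

Adiabatic: T₁V₁^(γ−1) = T₂V₂^(γ−1) ⇒ T₂ = T₁ (V₁/V₂)^(γ−1).
γ = 5/3 for a monatomic ideal gas, so γ−1 = 2/3.
T₁ = 258 °C = 531.1 K.
T₂ = 531.1 × (1/12.9)^(2/3) = 96.57 K.
Q = 0, so ΔU = W_on_gas = nCᵥΔT with Cᵥ = R/(γ−1) = 12.47 J/(mol·K).
ΔU = 0.232 × 12.47 × (96.57 − 531.1) = -1257 J.
Work done by the gas = −ΔU = 1257 J.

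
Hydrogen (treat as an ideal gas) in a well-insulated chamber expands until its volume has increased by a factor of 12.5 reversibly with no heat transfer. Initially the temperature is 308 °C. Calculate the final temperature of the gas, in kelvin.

Adiabatic: T₁V₁^(γ−1) = T₂V₂^(γ−1) ⇒ T₂ = T₁ (V₁/V₂)^(γ−1).
For a diatomic ideal gas γ = 7/5, so γ−1 = 2/5.
T₁ = 308 °C = 581.1 K.
T₂ = 581.1 × (1/12.5)^(2/5) = 211.6 K.

T₂ ≈ 212 K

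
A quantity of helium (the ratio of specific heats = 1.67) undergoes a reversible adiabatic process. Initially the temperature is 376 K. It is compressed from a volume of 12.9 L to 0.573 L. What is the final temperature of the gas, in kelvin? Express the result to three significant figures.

T₂ ≈ 3030 K

For a reversible adiabat TV^(γ−1) is constant, so T₂ = T₁ (V₁/V₂)^(γ−1).
T₂ = 376 × (12.9/0.573)^(0.67) = 3029 K.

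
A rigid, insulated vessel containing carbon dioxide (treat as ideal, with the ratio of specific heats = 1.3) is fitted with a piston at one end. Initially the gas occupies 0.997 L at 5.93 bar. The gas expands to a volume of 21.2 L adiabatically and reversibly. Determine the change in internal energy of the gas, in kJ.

P₂ = P₁(V₁/V₂)^γ = 5.93×(0.997/21.2)^(1.3) = 0.1115 bar.
For a reversible adiabat, W_by_gas = (P₁V₁ − P₂V₂)/(γ−1).
W_by = (593000×0.000997 − 11150×0.0212) / (0.3) = 1183 J.
Q = 0 ⇒ ΔU = −W_by = -1183 J.

ΔU ≈ -1.18 kJ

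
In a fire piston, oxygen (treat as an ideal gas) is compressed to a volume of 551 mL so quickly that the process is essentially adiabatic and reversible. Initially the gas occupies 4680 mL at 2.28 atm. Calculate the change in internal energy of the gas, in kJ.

ΔU ≈ 3.66 kJ

γ = 7/5 for a diatomic ideal gas.
P₂ = P₁(V₁/V₂)^γ = 2.28×(4680/551)^(7/5) = 45.57 atm.
For a reversible adiabat, W_by_gas = (P₁V₁ − P₂V₂)/(γ−1).
W_by = (231000×0.00468 − 4.617×10^6×0.000551) / (2/5) = -3657 J.
Q = 0 ⇒ ΔU = −W_by = 3657 J.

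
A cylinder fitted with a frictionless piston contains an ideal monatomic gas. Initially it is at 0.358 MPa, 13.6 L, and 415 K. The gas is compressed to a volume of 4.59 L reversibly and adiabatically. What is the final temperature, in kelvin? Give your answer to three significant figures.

For a reversible adiabat TV^(γ−1) is constant, so T₂ = T₁ (V₁/V₂)^(γ−1).
γ = 5/3 for a monatomic ideal gas.
T₂ = 415 × (13.6/4.59)^(2/3) = 856.1 K.

T₂ ≈ 856 K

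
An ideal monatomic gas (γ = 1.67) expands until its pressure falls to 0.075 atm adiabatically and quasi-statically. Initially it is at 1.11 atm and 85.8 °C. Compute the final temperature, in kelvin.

T₂ ≈ 122 K

Along an adiabat T P^((1−γ)/γ) is constant, so T₂ = T₁ (P₂/P₁)^((γ−1)/γ).
T₁ = 85.8 °C = 358.9 K.
T₂ = 358.9 × (0.075/1.11)^(0.401) = 121.8 K.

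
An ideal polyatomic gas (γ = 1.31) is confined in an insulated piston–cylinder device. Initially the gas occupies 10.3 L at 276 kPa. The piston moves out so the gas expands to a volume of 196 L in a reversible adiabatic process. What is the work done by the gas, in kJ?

W ≈ 5.49 kJ

P₂ = P₁(V₁/V₂)^γ = 276×(10.3/196)^(1.31) = 5.819 kPa.
For a reversible adiabat, W_by_gas = (P₁V₁ − P₂V₂)/(γ−1).
W_by = (276000×0.0103 − 5819×0.196) / (0.31) = 5491 J.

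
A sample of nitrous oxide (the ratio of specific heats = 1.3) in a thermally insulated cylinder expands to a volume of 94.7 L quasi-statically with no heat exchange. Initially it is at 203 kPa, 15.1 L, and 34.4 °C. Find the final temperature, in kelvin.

For a reversible adiabat TV^(γ−1) is constant, so T₂ = T₁ (V₁/V₂)^(γ−1).
T₁ = 34.4 °C = 307.5 K.
T₂ = 307.5 × (15.1/94.7)^(0.3) = 177.3 K.

T₂ ≈ 177 K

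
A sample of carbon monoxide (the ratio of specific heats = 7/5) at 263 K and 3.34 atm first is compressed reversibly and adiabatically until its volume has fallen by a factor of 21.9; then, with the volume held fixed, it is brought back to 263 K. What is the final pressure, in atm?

Adiabatic step (PV^γ = const): P₂ = 3.34×21.9^(7/5) = 251.4 atm; T₂ = 263×21.9^(2/5) = 903.9 K.
Isochoric: P₃ = P₂(T₃/T₂) = 251.4 × (263/903.9) = 73.15 atm.

P₃ ≈ 73.1 atm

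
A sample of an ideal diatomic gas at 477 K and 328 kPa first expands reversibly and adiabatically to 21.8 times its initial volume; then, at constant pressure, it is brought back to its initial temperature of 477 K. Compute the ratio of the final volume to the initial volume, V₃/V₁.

For a diatomic ideal gas γ = 7/5.
Adiabatic step: V₂/V₁ = 21.8; T₂ = T₁·(1/21.8)^(2/5) = 139 K.
Isobaric step: V₃/V₂ = T₃/T₂ = 477/139.
V₃/V₁ = (V₂/V₁)(V₃/V₂) = 21.8 × (477/139) = 74.79.

V₃/V₁ ≈ 74.8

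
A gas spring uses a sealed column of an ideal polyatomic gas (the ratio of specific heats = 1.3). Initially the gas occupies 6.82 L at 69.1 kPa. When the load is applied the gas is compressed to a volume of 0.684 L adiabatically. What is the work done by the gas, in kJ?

W ≈ -1.56 kJ

P₂ = P₁(V₁/V₂)^γ = 69.1×(6.82/0.684)^(1.3) = 1373 kPa.
For a reversible adiabat, W_by_gas = (P₁V₁ − P₂V₂)/(γ−1).
W_by = (69100×0.00682 − 1.373×10^6×0.000684) / (0.3) = -1561 J.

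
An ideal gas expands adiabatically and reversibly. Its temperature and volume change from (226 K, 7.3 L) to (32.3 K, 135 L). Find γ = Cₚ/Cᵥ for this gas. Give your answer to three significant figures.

γ ≈ 1.67

TV^(γ−1) = const ⇒ γ − 1 = ln(T₂/T₁) / ln(V₁/V₂).
γ = 1 + ln(32.3/226) / ln(7.3/135) = 1.667.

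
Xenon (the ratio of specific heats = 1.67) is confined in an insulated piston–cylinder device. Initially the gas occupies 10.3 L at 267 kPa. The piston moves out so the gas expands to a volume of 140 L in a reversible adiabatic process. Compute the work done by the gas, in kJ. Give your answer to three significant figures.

W ≈ 3.39 kJ

P₂ = P₁(V₁/V₂)^γ = 267×(10.3/140)^(1.67) = 3.419 kPa.
For a reversible adiabat, W_by_gas = (P₁V₁ − P₂V₂)/(γ−1).
W_by = (267000×0.0103 − 3419×0.14) / (0.67) = 3390 J.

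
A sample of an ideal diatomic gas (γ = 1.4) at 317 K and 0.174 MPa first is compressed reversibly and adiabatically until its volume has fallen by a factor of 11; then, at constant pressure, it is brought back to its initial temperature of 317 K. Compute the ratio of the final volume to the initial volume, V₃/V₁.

Adiabatic step: V₂/V₁ = 0.09091; T₂ = T₁·11^(0.4) = 827.2 K.
Isobaric step: V₃/V₂ = T₃/T₂ = 317/827.2.
V₃/V₁ = (V₂/V₁)(V₃/V₂) = 0.09091 × (317/827.2) = 0.03484.

V₃/V₁ ≈ 0.0348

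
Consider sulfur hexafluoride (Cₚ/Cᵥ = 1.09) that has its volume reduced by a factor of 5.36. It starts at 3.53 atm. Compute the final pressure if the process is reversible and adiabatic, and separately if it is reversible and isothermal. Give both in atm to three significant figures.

adiabatic: 22.0 atm; isothermal: 18.9 atm

Isothermal: P₂ = P₁(V₁/V₂) = 3.53×5.36 = 18.92 atm.
Adiabatic: P₂ = P₁(V₁/V₂)^γ = 3.53×5.36^(1.09) = 22.01 atm.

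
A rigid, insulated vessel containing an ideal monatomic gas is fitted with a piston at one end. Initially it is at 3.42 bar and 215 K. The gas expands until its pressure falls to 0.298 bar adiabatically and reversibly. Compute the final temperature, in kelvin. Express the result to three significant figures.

T₂ ≈ 81.0 K

Along an adiabat T P^((1−γ)/γ) is constant, so T₂ = T₁ (P₂/P₁)^((γ−1)/γ).
For a monatomic ideal gas γ = 5/3, so (γ−1)/γ = 2/5.
T₂ = 215 × (0.298/3.42)^(2/5) = 81.01 K.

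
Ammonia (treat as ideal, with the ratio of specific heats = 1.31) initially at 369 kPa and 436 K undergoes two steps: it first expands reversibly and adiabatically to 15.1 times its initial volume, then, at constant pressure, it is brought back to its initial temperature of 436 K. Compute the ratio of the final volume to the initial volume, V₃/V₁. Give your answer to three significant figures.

Adiabatic step: V₂/V₁ = 15.1; T₂ = T₁·(1/15.1)^(0.31) = 187.9 K.
Isobaric step: V₃/V₂ = T₃/T₂ = 436/187.9.
V₃/V₁ = (V₂/V₁)(V₃/V₂) = 15.1 × (436/187.9) = 35.03.

V₃/V₁ ≈ 35.0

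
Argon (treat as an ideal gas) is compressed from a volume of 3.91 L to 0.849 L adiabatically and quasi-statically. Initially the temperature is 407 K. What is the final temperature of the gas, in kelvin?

T₂ ≈ 1130 K

Adiabatic: T₁V₁^(γ−1) = T₂V₂^(γ−1) ⇒ T₂ = T₁ (V₁/V₂)^(γ−1).
For a monatomic ideal gas γ = 5/3, so γ−1 = 2/3.
T₂ = 407 × (3.91/0.849)^(2/3) = 1127 K.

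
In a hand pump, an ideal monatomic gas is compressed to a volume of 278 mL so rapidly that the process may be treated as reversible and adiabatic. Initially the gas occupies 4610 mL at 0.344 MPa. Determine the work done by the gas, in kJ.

γ = 5/3 for a monatomic ideal gas.
P₂ = P₁(V₁/V₂)^γ = 0.344×(4610/278)^(5/3) = 37.1 MPa.
For a reversible adiabat, W_by_gas = (P₁V₁ − P₂V₂)/(γ−1).
W_by = (344000×0.00461 − 3.71×10^7×0.000278) / (2/3) = -13090 J.

W ≈ -13.1 kJ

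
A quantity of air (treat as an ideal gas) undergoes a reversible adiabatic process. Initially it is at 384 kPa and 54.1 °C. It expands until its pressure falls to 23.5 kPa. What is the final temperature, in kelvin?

Adiabatic: T₂/T₁ = (P₂/P₁)^((γ−1)/γ).
For a diatomic ideal gas γ = 7/5, so (γ−1)/γ = 2/7.
T₁ = 54.1 °C = 327.2 K.
T₂ = 327.2 × (23.5/384)^(2/7) = 147.3 K.

T₂ ≈ 147 K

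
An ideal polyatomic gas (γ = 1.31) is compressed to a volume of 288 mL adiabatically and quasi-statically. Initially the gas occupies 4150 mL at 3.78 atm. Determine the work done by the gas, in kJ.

W ≈ -6.60 kJ

P₂ = P₁(V₁/V₂)^γ = 3.78×(4150/288)^(1.31) = 124.5 atm.
For a reversible adiabat, W_by_gas = (P₁V₁ − P₂V₂)/(γ−1).
W_by = (383000×0.00415 − 1.262×10^7×0.000288) / (0.31) = -6597 J.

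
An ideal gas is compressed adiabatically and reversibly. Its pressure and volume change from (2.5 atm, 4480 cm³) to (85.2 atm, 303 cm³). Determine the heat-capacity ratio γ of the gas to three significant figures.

γ ≈ 1.31

PV^γ = const ⇒ γ = ln(P₂/P₁) / ln(V₁/V₂).
γ = ln(85.2/2.5) / ln(4480/303) = 1.31.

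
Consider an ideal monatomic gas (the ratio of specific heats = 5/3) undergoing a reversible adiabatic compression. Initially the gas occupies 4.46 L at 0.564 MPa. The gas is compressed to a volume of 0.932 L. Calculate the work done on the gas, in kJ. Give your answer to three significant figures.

W ≈ 6.94 kJ

P₂ = P₁(V₁/V₂)^γ = 0.564×(4.46/0.932)^(5/3) = 7.664 MPa.
For a reversible adiabat, W_by_gas = (P₁V₁ − P₂V₂)/(γ−1).
W_by = (564000×0.00446 − 7.664×10^6×0.000932) / (2/3) = -6942 J.
W_on_gas = −W_by = 6942 J.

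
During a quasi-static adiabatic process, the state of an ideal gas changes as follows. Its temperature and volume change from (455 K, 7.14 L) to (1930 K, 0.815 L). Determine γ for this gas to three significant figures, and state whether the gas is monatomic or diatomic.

γ ≈ 1.67; monatomic

TV^(γ−1) = const ⇒ γ − 1 = ln(T₂/T₁) / ln(V₁/V₂).
γ = 1 + ln(1930/455) / ln(7.14/0.815) = 1.666.
γ ≈ 1.67 is close to 5/3, so the gas is monatomic.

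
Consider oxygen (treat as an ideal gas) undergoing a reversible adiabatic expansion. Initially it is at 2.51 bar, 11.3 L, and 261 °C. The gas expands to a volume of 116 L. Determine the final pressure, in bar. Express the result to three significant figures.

Adiabatic: P₁V₁^γ = P₂V₂^γ ⇒ P₂ = P₁ (V₁/V₂)^γ.
γ = 7/5 for a diatomic ideal gas.
P₂ = 2.51 × (11.3/116)^(7/5) = 0.09633 bar.

P₂ ≈ 0.0963 bar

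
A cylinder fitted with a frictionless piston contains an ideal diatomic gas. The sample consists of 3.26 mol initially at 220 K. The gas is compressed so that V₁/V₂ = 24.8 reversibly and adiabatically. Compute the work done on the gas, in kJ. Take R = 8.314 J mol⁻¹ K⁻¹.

W ≈ 38.9 kJ

For a reversible adiabat TV^(γ−1) is constant, so T₂ = T₁ (V₁/V₂)^(γ−1).
γ = 7/5 for a diatomic ideal gas, so γ−1 = 2/5.
T₂ = 220 × 24.8^(2/5) = 794.7 K.
Q = 0, so ΔU = W_on_gas = nCᵥΔT with Cᵥ = R/(γ−1) = 20.79 J/(mol·K).
ΔU = 3.26 × 20.79 × (794.7 − 220) = 38940 J.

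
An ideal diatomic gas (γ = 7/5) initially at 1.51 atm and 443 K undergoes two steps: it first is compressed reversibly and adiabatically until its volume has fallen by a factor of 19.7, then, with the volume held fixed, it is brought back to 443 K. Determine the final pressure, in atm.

Adiabatic step (PV^γ = const): P₂ = 1.51×19.7^(7/5) = 98 atm; T₂ = 443×19.7^(2/5) = 1459 K.
Isochoric: P₃ = P₂(T₃/T₂) = 98 × (443/1459) = 29.75 atm.

P₃ ≈ 29.7 atm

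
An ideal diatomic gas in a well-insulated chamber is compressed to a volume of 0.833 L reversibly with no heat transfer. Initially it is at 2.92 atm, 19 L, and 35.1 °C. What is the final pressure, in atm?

P₂ ≈ 233 atm

Adiabatic: P₁V₁^γ = P₂V₂^γ ⇒ P₂ = P₁ (V₁/V₂)^γ.
γ = 7/5 for a diatomic ideal gas.
P₂ = 2.92 × (19/0.833)^(7/5) = 232.7 atm.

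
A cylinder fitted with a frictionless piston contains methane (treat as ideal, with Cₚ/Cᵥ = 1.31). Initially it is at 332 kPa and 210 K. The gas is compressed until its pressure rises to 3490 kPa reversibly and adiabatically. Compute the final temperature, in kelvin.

T₂ ≈ 366 K

Adiabatic: T₂/T₁ = (P₂/P₁)^((γ−1)/γ).
T₂ = 210 × (3490/332)^(0.237) = 366.4 K.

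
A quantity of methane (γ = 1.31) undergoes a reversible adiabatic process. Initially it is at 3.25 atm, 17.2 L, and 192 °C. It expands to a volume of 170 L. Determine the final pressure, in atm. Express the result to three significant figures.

Adiabatic: P₁V₁^γ = P₂V₂^γ ⇒ P₂ = P₁ (V₁/V₂)^γ.
P₂ = 3.25 × (17.2/170)^(1.31) = 0.1616 atm.

P₂ ≈ 0.162 atm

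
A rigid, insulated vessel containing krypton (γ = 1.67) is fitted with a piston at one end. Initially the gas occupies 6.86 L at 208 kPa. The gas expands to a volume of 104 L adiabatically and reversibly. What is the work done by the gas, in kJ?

W ≈ 1.79 kJ

P₂ = P₁(V₁/V₂)^γ = 208×(6.86/104)^(1.67) = 2.22 kPa.
For a reversible adiabat, W_by_gas = (P₁V₁ − P₂V₂)/(γ−1).
W_by = (208000×0.00686 − 2220×0.104) / (0.67) = 1785 J.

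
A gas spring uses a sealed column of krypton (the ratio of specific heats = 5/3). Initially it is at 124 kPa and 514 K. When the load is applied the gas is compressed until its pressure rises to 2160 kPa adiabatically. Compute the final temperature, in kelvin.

Along an adiabat T P^((1−γ)/γ) is constant, so T₂ = T₁ (P₂/P₁)^((γ−1)/γ).
T₂ = 514 × (2160/124)^(2/5) = 1612 K.

T₂ ≈ 1610 K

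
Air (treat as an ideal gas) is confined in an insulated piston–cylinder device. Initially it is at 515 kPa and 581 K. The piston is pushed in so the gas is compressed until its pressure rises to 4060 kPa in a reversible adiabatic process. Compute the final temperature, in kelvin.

T₂ ≈ 1050 K

Adiabatic: T₂/T₁ = (P₂/P₁)^((γ−1)/γ).
For a diatomic ideal gas γ = 7/5, so (γ−1)/γ = 2/7.
T₂ = 581 × (4060/515)^(2/7) = 1048 K.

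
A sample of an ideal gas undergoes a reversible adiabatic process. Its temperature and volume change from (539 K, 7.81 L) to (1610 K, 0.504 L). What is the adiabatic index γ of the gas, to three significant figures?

TV^(γ−1) = const ⇒ γ − 1 = ln(T₂/T₁) / ln(V₁/V₂).
γ = 1 + ln(1610/539) / ln(7.81/0.504) = 1.399.

γ ≈ 1.40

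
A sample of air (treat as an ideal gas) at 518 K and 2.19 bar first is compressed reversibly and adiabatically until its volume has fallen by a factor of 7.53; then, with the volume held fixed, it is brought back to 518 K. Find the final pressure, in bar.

P₃ ≈ 16.5 bar

For a diatomic ideal gas γ = 7/5.
Adiabatic step (PV^γ = const): P₂ = 2.19×7.53^(7/5) = 36.98 bar; T₂ = 518×7.53^(2/5) = 1162 K.
Isochoric: P₃ = P₂(T₃/T₂) = 36.98 × (518/1162) = 16.49 bar.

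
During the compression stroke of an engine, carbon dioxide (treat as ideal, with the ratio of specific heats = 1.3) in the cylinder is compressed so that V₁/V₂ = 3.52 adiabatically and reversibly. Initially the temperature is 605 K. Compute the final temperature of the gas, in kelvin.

T₂ ≈ 883 K

For a reversible adiabat TV^(γ−1) is constant, so T₂ = T₁ (V₁/V₂)^(γ−1).
T₂ = 605 × 3.52^(0.3) = 882.5 K.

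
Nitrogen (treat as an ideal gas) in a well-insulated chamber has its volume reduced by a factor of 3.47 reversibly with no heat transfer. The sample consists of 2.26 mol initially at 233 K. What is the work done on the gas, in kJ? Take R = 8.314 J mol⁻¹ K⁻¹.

Adiabatic: T₁V₁^(γ−1) = T₂V₂^(γ−1) ⇒ T₂ = T₁ (V₁/V₂)^(γ−1).
γ = 7/5 for a diatomic ideal gas, so γ−1 = 2/5.
T₂ = 233 × 3.47^(2/5) = 383.3 K.
Q = 0, so ΔU = W_on_gas = nCᵥΔT with Cᵥ = R/(γ−1) = 20.79 J/(mol·K).
ΔU = 2.26 × 20.79 × (383.3 − 233) = 7058 J.

W ≈ 7.06 kJ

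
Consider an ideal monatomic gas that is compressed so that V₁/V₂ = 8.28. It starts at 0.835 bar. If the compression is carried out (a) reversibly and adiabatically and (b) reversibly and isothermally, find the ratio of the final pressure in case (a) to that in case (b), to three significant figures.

For a monatomic ideal gas γ = 5/3.
Isothermal: P_b = P₁(V₁/V₂) = 0.835×8.28.
Adiabatic: P_a = P₁(V₁/V₂)^γ = 0.835×8.28^(5/3).
P_a/P_b = (V₁/V₂)^(γ−1) = 8.28^(2/3) = 4.093.

P_adiabatic / P_isothermal ≈ 4.09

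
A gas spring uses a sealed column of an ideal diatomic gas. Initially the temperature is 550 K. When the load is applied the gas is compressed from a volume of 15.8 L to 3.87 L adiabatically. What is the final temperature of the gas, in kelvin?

For a reversible adiabat TV^(γ−1) is constant, so T₂ = T₁ (V₁/V₂)^(γ−1).
For a diatomic ideal gas γ = 7/5, so γ−1 = 2/5.
T₂ = 550 × (15.8/3.87)^(2/5) = 965.5 K.

T₂ ≈ 965 K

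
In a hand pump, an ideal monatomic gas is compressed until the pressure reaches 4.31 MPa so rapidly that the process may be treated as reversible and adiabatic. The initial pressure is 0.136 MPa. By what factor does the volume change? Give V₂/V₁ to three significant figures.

V₂/V₁ ≈ 0.126

From PV^γ = const, V₂/V₁ = (P₁/P₂)^(1/γ).
For a monatomic ideal gas γ = 5/3.
V₂/V₁ = (0.136/4.31)^(3/5) = 0.1257.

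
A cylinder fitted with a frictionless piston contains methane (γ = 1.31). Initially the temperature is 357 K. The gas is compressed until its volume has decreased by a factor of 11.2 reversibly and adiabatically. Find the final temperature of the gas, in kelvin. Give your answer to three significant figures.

T₂ ≈ 755 K

For a reversible adiabat TV^(γ−1) is constant, so T₂ = T₁ (V₁/V₂)^(γ−1).
T₂ = 357 × 11.2^(0.31) = 755 K.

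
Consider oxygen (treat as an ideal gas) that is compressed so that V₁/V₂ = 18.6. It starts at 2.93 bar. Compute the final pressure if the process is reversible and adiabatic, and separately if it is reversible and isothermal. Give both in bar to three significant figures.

adiabatic: 175 bar; isothermal: 54.5 bar

For a diatomic ideal gas γ = 7/5.
Isothermal: P₂ = P₁(V₁/V₂) = 2.93×18.6 = 54.5 bar.
Adiabatic: P₂ = P₁(V₁/V₂)^γ = 2.93×18.6^(7/5) = 175.5 bar.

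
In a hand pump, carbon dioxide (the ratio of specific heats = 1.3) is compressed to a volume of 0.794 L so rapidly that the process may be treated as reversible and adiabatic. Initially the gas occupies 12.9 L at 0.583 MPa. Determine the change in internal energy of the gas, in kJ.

P₂ = P₁(V₁/V₂)^γ = 0.583×(12.9/0.794)^(1.3) = 21.86 MPa.
For a reversible adiabat, W_by_gas = (P₁V₁ − P₂V₂)/(γ−1).
W_by = (583000×0.0129 − 2.186×10^7×0.000794) / (0.3) = -32790 J.
Q = 0 ⇒ ΔU = −W_by = 32790 J.

ΔU ≈ 32.8 kJ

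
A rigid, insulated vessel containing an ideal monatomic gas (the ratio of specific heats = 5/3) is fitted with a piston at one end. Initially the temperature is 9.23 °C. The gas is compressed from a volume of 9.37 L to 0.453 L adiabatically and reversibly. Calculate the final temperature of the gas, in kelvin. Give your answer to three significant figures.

For a reversible adiabat TV^(γ−1) is constant, so T₂ = T₁ (V₁/V₂)^(γ−1).
T₁ = 9.23 °C = 282.4 K.
T₂ = 282.4 × (9.37/0.453)^(2/3) = 2128 K.

T₂ ≈ 2130 K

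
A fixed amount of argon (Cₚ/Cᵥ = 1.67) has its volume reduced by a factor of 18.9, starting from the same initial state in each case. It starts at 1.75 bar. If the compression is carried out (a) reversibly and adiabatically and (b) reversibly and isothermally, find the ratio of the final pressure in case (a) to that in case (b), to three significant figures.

P_adiabatic / P_isothermal ≈ 7.17

Isothermal: P_b = P₁(V₁/V₂) = 1.75×18.9.
Adiabatic: P_a = P₁(V₁/V₂)^γ = 1.75×18.9^(1.67).
P_a/P_b = (V₁/V₂)^(γ−1) = 18.9^(0.67) = 7.165.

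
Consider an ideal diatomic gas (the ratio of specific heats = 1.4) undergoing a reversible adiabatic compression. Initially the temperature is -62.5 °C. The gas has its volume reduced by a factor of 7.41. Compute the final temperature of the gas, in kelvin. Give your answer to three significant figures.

T₂ ≈ 469 K

For a reversible adiabat TV^(γ−1) is constant, so T₂ = T₁ (V₁/V₂)^(γ−1).
T₁ = -62.5 °C = 210.6 K.
T₂ = 210.6 × 7.41^(0.4) = 469.3 K.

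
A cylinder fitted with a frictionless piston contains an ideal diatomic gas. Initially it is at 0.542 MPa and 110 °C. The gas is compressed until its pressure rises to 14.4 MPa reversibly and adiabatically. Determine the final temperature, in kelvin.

Adiabatic: T₂/T₁ = (P₂/P₁)^((γ−1)/γ).
For a diatomic ideal gas γ = 7/5, so (γ−1)/γ = 2/7.
T₁ = 110 °C = 383.1 K.
T₂ = 383.1 × (14.4/0.542)^(2/7) = 978 K.

T₂ ≈ 978 K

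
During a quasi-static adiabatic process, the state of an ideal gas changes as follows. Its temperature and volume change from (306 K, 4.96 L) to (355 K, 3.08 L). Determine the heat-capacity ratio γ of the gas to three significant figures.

TV^(γ−1) = const ⇒ γ − 1 = ln(T₂/T₁) / ln(V₁/V₂).
γ = 1 + ln(355/306) / ln(4.96/3.08) = 1.312.

γ ≈ 1.31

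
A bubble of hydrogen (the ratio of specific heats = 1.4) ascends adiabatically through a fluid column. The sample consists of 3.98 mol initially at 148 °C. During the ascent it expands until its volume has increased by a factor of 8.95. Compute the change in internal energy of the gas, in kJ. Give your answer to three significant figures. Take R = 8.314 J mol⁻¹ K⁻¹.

ΔU ≈ -20.3 kJ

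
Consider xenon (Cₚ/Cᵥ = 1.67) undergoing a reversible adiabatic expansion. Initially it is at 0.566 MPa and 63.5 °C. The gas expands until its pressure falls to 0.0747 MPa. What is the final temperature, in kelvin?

T₂ ≈ 149 K

Adiabatic: T₂/T₁ = (P₂/P₁)^((γ−1)/γ).
T₁ = 63.5 °C = 336.6 K.
T₂ = 336.6 × (0.0747/0.566)^(0.401) = 149.4 K.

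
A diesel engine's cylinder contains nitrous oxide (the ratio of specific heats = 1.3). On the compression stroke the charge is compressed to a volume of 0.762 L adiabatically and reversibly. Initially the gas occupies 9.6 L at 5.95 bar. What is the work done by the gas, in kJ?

P₂ = P₁(V₁/V₂)^γ = 5.95×(9.6/0.762)^(1.3) = 160.3 bar.
For a reversible adiabat, W_by_gas = (P₁V₁ − P₂V₂)/(γ−1).
W_by = (595000×0.0096 − 1.603×10^7×0.000762) / (0.3) = -21680 J.

W ≈ -21.7 kJ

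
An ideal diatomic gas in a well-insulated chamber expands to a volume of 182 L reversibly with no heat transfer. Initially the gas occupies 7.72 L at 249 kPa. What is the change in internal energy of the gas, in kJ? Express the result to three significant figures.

ΔU ≈ -3.45 kJ

γ = 7/5 for a diatomic ideal gas.
P₂ = P₁(V₁/V₂)^γ = 249×(7.72/182)^(7/5) = 2.984 kPa.
For a reversible adiabat, W_by_gas = (P₁V₁ − P₂V₂)/(γ−1).
W_by = (249000×0.00772 − 2984×0.182) / (2/5) = 3448 J.
Q = 0 ⇒ ΔU = −W_by = -3448 J.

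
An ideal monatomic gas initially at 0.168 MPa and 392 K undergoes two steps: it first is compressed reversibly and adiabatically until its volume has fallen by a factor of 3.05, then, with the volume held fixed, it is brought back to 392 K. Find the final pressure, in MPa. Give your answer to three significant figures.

For a monatomic ideal gas γ = 5/3.
Adiabatic step (PV^γ = const): P₂ = 0.168×3.05^(5/3) = 1.078 MPa; T₂ = 392×3.05^(2/3) = 824.4 K.
Isochoric: P₃ = P₂(T₃/T₂) = 1.078 × (392/824.4) = 0.5124 MPa.

P₃ ≈ 0.512 MPa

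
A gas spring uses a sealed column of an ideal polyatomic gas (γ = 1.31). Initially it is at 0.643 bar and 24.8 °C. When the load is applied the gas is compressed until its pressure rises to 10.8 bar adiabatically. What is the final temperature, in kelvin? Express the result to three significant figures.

Along an adiabat T P^((1−γ)/γ) is constant, so T₂ = T₁ (P₂/P₁)^((γ−1)/γ).
T₁ = 24.8 °C = 297.9 K.
T₂ = 297.9 × (10.8/0.643)^(0.237) = 580.9 K.

T₂ ≈ 581 K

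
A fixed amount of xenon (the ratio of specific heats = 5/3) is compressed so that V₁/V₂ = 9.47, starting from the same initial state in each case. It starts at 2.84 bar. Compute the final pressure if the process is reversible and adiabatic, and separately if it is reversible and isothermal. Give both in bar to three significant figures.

adiabatic: 120 bar; isothermal: 26.9 bar

Isothermal: P₂ = P₁(V₁/V₂) = 2.84×9.47 = 26.89 bar.
Adiabatic: P₂ = P₁(V₁/V₂)^γ = 2.84×9.47^(5/3) = 120.4 bar.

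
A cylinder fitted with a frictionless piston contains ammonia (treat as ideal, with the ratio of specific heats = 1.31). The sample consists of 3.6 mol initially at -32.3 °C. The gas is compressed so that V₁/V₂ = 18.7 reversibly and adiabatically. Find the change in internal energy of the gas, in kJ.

For a reversible adiabat TV^(γ−1) is constant, so T₂ = T₁ (V₁/V₂)^(γ−1).
T₁ = -32.3 °C = 240.8 K.
T₂ = 240.8 × 18.7^(0.31) = 597.1 K.
Q = 0, so ΔU = W_on_gas = nCᵥΔT with Cᵥ = R/(γ−1) = 26.82 J/(mol·K).
ΔU = 3.6 × 26.82 × (597.1 − 240.8) = 34390 J.

ΔU ≈ 34.4 kJ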